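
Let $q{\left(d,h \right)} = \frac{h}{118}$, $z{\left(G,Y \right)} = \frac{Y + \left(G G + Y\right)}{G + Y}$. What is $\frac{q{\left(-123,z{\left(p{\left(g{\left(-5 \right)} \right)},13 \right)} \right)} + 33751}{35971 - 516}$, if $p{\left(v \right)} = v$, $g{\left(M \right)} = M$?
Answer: $\frac{6372199}{6693904} \approx 0.95194$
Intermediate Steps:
$z{\left(G,Y \right)} = \frac{G^{2} + 2 Y}{G + Y}$ ($z{\left(G,Y \right)} = \frac{Y + \left(G^{2} + Y\right)}{G + Y} = \frac{Y + \left(Y + G^{2}\right)}{G + Y} = \frac{G^{2} + 2 Y}{G + Y}$)
$q{\left(d,h \right)} = \frac{h}{118}$ ($q{\left(d,h \right)} = h \frac{1}{118} = \frac{h}{118}$)
$\frac{q{\left(-123,z{\left(p{\left(g{\left(-5 \right)} \right)},13 \right)} \right)} + 33751}{35971 - 516} = \frac{\frac{\frac{1}{-5 + 13} \left(\left(-5\right)^{2} + 2 \cdot 13\right)}{118} + 33751}{35971 - 516} = \frac{\frac{\frac{1}{8} \left(25 + 26\right)}{118} + 33751}{35971 - 516} = \frac{\frac{\frac{1}{8} \cdot 51}{118} + 33751}{35455} = \left(\frac{1}{118} \cdot \frac{51}{8} + 33751\right) \frac{1}{35455} = \left(\frac{51}{944} + 33751\right) \frac{1}{35455} = \frac{31860995}{944} \cdot \frac{1}{35455} = \frac{6372199}{6693904}$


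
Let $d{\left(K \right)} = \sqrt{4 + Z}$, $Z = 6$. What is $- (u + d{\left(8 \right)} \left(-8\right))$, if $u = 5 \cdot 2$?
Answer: $-10 + 8 \sqrt{10} \approx 15.298$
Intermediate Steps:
$u = 10$
$d{\left(K \right)} = \sqrt{10}$ ($d{\left(K \right)} = \sqrt{4 + 6} = \sqrt{10}$)
$- (u + d{\left(8 \right)} \left(-8\right)) = - (10 + \sqrt{10} \left(-8\right)) = - (10 - 8 \sqrt{10}) = -10 + 8 \sqrt{10}$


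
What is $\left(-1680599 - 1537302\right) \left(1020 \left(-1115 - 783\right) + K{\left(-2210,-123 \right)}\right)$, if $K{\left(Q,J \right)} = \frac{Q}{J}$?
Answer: $\frac{766249385693870}{123} \approx 6.2297 \cdot 10^{12}$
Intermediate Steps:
$\left(-1680599 - 1537302\right) \left(1020 \left(-1115 - 783\right) + K{\left(-2210,-123 \right)}\right) = \left(-1680599 - 1537302\right) \left(1020 \left(-1115 - 783\right) - \frac{2210}{-123}\right) = - 3217901 \left(1020 \left(-1115 - 783\right) - - \frac{2210}{123}\right) = - 3217901 \left(1020 \left(-1898\right) + \frac{2210}{123}\right) = - 3217901 \left(-1935960 + \frac{2210}{123}\right) = \left(-3217901\right) \left(- \frac{238120870}{123}\right) = \frac{766249385693870}{123}$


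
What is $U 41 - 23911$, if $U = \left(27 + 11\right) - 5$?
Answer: $-22558$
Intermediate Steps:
$U = 33$ ($U = 38 - 5 = 33$)
$U 41 - 23911 = 33 \cdot 41 - 23911 = 1353 - 23911 = -22558$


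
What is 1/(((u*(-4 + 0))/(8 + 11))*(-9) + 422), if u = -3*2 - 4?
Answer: 19/7658 ≈ 0.0024811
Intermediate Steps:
u = -10 (u = -6 - 4 = -10)
1/(((u*(-4 + 0))/(8 + 11))*(-9) + 422) = 1/(((-10*(-4 + 0))/(8 + 11))*(-9) + 422) = 1/((-10*(-4)/19)*(-9) + 422) = 1/((40*(1/19))*(-9) + 422) = 1/((40/19)*(-9) + 422) = 1/(-360/19 + 422) = 1/(7658/19) = 19/7658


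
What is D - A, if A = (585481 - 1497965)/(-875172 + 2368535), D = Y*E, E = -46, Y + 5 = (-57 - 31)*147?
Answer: 888978999302/1493363 ≈ 5.9529e+5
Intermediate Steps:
Y = -12941 (Y = -5 + (-57 - 31)*147 = -5 - 88*147 = -5 - 12936 = -12941)
D = 595286 (D = -12941*(-46) = 595286)
A = -912484/1493363 ≈ -0.61103
D - A = 595286 - 1*(-912484/1493363) = 595286 + 912484/1493363 = 888978999302/1493363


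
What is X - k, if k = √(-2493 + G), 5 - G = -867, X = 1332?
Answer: 1332 - I*√1621 ≈ 1332.0 - 40.262*I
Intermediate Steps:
G = 872 (G = 5 - 1*(-867) = 5 + 867 = 872)
k = I*√1621 (k = √(-2493 + 872) = √(-1621) = I*√1621 ≈ 40.262*I)
X - k = 1332 - I*√1621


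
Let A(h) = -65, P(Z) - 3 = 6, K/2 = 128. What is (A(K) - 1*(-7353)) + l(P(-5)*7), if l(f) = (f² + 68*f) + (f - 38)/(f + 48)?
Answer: 1725076/111 ≈ 15541.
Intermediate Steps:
K = 256 (K = 2*128 = 256)
P(Z) = 9 (P(Z) = 3 + 6 = 9)
l(f) = f² + 68*f + (-38 + f)/(48 + f) (l(f) = (f² + 68*f) + (-38 + f)/(48 + f) = f² + 68*f + (-38 + f)/(48 + f))
(A(K) - 1*(-7353)) + l(P(-5)*7) = (-65 - 1*(-7353)) + (-38 + (9*7)³ + 116*(9*7)² + 3265*(9*7))/(48 + 9*7) = (-65 + 7353) + (-38 + 63³ + 116*63² + 3265*63)/(48 + 63) = 7288 + (-38 + 250047 + 116*3969 + 205695)/111 = 7288 + (-38 + 250047 + 460404 + 205695)/111 = 7288 + (1/111)*916108 = 7288 + 916108/111 = 1725076/111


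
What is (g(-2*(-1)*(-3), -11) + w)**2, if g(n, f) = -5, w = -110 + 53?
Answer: 3844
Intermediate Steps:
w = -57
(g(-2*(-1)*(-3), -11) + w)**2 = (-5 - 57)**2 = (-62)**2 = 3844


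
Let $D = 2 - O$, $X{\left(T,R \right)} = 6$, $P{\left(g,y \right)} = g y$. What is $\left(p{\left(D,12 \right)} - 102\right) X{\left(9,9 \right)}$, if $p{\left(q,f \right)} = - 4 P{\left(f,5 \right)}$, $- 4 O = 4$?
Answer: $-2052$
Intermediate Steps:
$O = -1$ ($O = \left(- \frac{1}{4}\right) 4 = -1$)
$D = 3$ ($D = 2 - -1 = 2 + 1 = 3$)
$p{\left(q,f \right)} = - 20 f$ ($p{\left(q,f \right)} = - 4 f 5 = - 4 \cdot 5 f = - 20 f$)
$\left(p{\left(D,12 \right)} - 102\right) X{\left(9,9 \right)} = \left(\left(-20\right) 12 - 102\right) 6 = \left(-240 - 102\right) 6 = \left(-342\right) 6 = -2052$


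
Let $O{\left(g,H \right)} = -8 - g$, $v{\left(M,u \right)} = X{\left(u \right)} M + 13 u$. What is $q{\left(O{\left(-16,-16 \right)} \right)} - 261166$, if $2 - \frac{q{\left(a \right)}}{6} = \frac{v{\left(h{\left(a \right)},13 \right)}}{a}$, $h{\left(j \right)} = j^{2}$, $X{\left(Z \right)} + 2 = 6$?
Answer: $- \frac{1045891}{4} \approx -2.6147 \cdot 10^{5}$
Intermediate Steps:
$X{\left(Z \right)} = 4$ ($X{\left(Z \right)} = -2 + 6 = 4$)
$v{\left(M,u \right)} = 4 M + 13 u$
$q{\left(a \right)} = 12 - \frac{6 \left(169 + 4 a^{2}\right)}{a}$ ($q{\left(a \right)} = 12 - 6 \frac{4 a^{2} + 13 \cdot 13}{a} = 12 - 6 \frac{4 a^{2} + 169}{a} = 12 - 6 \frac{169 + 4 a^{2}}{a} = 12 - \frac{6 \left(169 + 4 a^{2}\right)}{a}$)
$q{\left(O{\left(-16,-16 \right)} \right)} - 261166 = \left(12 - \frac{1014}{-8 - -16} - 24 \left(-8 - -16\right)\right) - 261166 = \left(12 - \frac{1014}{-8 + 16} - 24 \left(-8 + 16\right)\right) - 261166 = \left(12 - \frac{1014}{8} - 192\right) - 261166 = \left(12 - \frac{507}{4} - 192\right) - 261166 = - \frac{1227}{4} - 261166 = - \frac{1045891}{4}$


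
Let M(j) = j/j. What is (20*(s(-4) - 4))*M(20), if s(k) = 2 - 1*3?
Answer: -100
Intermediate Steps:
s(k) = -1 (s(k) = 2 - 3 = -1)
M(j) = 1
(20*(s(-4) - 4))*M(20) = (20*(-1 - 4))*1 = (20*(-5))*1 = -100*1 = -100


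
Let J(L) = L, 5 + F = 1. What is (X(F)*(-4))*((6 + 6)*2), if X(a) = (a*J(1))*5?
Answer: 1920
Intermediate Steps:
F = -4 (F = -5 + 1 = -4)
X(a) = 5*a (X(a) = (a*1)*5 = a*5 = 5*a)
(X(F)*(-4))*((6 + 6)*2) = ((5*(-4))*(-4))*((6 + 6)*2) = (-20*(-4))*(12*2) = 80*24 = 1920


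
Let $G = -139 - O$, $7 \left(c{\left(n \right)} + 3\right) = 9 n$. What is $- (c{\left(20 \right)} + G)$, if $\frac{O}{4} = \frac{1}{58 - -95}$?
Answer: $\frac{124570}{1071} \approx 116.31$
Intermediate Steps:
$c{\left(n \right)} = -3 + \frac{9 n}{7}$
$O = \frac{4}{153}$ ($O = \frac{4}{58 - -95} = \frac{4}{58 + 95} = \frac{4}{153} \approx 0.026144$)
$G = - \frac{21271}{153}$ ($G = -139 - \frac{4}{153} = - \frac{21271}{153} \approx -139.03$)
$- (c{\left(20 \right)} + G) = - (\left(-3 + \frac{9}{7} \cdot 20\right) - \frac{21271}{153}) = - (\left(-3 + \frac{180}{7}\right) - \frac{21271}{153}) = - (\frac{159}{7} - \frac{21271}{153}) = \left(-1\right) \left(- \frac{124570}{1071}\right) = \frac{124570}{1071}$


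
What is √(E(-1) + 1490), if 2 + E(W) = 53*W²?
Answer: √1541 ≈ 39.256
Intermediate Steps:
E(W) = -2 + 53*W²
√(E(-1) + 1490) = √((-2 + 53*(-1)²) + 1490) = √((-2 + 53*1) + 1490) = √((-2 + 53) + 1490) = √(51 + 1490) = √1541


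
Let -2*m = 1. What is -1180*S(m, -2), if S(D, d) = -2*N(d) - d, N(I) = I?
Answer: -7080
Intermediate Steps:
m = -½ (m = -½*1 = -½ ≈ -0.50000)
S(D, d) = -3*d (S(D, d) = -2*d - d = -3*d)
-1180*S(m, -2) = -(-3540)*(-2) = -1180*6 = -7080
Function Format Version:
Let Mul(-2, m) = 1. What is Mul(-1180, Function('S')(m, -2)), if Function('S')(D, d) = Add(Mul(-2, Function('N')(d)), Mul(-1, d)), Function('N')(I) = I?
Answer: -7080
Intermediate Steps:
m = Rational(-1, 2) (m = Mul(Rational(-1, 2), 1) = Rational(-1, 2) ≈ -0.50000)
Function('S')(D, d) = Mul(-3, d) (Function('S')(D, d) = Add(Mul(-2, d), Mul(-1, d)) = Mul(-3, d))
Mul(-1180, Function('S')(m, -2)) = Mul(-1180, Mul(-3, -2)) = Mul(-1180, 6) = -7080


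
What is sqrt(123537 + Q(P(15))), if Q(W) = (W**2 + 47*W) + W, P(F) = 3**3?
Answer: sqrt(125562) ≈ 354.35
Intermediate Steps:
P(F) = 27
Q(W) = W**2 + 48*W
sqrt(123537 + Q(P(15))) = sqrt(123537 + 27*(48 + 27)) = sqrt(123537 + 27*75) = sqrt(123537 + 2025) = sqrt(125562)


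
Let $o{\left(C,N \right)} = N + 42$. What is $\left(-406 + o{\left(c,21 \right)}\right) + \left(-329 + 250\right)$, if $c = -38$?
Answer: $-422$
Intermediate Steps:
$o{\left(C,N \right)} = 42 + N$
$\left(-406 + o{\left(c,21 \right)}\right) + \left(-329 + 250\right) = \left(-406 + \left(42 + 21\right)\right) + \left(-329 + 250\right) = \left(-406 + 63\right) - 79 = -343 - 79 = -422$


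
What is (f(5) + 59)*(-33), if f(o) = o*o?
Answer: -2772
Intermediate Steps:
f(o) = o²
(f(5) + 59)*(-33) = (5² + 59)*(-33) = (25 + 59)*(-33) = 84*(-33) = -2772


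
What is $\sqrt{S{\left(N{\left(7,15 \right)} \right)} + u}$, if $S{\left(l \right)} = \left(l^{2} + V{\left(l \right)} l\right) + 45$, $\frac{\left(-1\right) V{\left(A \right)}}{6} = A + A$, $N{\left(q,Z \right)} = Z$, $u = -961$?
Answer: $i \sqrt{3391} \approx 58.232 i$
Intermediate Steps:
$V{\left(A \right)} = - 12 A$ ($V{\left(A \right)} = - 6 \left(A + A\right) = - 6 \cdot 2 A = - 12 A$)
$S{\left(l \right)} = 45 - 11 l^{2}$ ($S{\left(l \right)} = \left(l^{2} + - 12 l l\right) + 45 = \left(l^{2} - 12 l^{2}\right) + 45 = - 11 l^{2} + 45 = 45 - 11 l^{2}$)
$\sqrt{S{\left(N{\left(7,15 \right)} \right)} + u} = \sqrt{\left(45 - 11 \cdot 15^{2}\right) - 961} = \sqrt{\left(45 - 2475\right) - 961} = \sqrt{-2430 - 961} = \sqrt{-3391} = i \sqrt{3391}$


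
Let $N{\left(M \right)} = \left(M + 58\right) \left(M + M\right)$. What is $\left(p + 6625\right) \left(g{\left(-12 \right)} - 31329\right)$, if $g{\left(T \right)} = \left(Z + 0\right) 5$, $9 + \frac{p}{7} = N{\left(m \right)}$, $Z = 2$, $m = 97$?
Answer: $-6797851588$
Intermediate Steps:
$N{\left(M \right)} = 2 M \left(58 + M\right)$ ($N{\left(M \right)} = \left(58 + M\right) 2 M = 2 M \left(58 + M\right)$)
$p = 210427$ ($p = -63 + 7 \cdot 2 \cdot 97 \left(58 + 97\right) = -63 + 7 \cdot 2 \cdot 97 \cdot 155 = -63 + 7 \cdot 30070 = -63 + 210490 = 210427$)
$g{\left(T \right)} = 10$ ($g{\left(T \right)} = \left(2 + 0\right) 5 = 2 \cdot 5 = 10$)
$\left(p + 6625\right) \left(g{\left(-12 \right)} - 31329\right) = \left(210427 + 6625\right) \left(10 - 31329\right) = 217052 \left(-31319\right) = -6797851588$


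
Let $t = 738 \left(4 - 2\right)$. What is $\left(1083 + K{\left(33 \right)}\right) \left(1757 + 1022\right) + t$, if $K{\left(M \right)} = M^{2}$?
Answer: $6037464$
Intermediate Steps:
$t = 1476$ ($t = 738 \left(4 - 2\right) = 738 \cdot 2 = 1476$)
$\left(1083 + K{\left(33 \right)}\right) \left(1757 + 1022\right) + t = \left(1083 + 33^{2}\right) \left(1757 + 1022\right) + 1476 = \left(1083 + 1089\right) 2779 + 1476 = 2172 \cdot 2779 + 1476 = 6035988 + 1476 = 6037464$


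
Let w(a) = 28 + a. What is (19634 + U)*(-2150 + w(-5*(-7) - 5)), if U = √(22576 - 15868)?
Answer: -41074328 - 4184*√1677 ≈ -4.1246e+7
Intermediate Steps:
U = 2*√1677 (U = √6708 = 2*√1677 ≈ 81.902)
(19634 + U)*(-2150 + w(-5*(-7) - 5)) = (19634 + 2*√1677)*(-2150 + (28 + (-5*(-7) - 5))) = (19634 + 2*√1677)*(-2150 + (28 + (35 - 5))) = (19634 + 2*√1677)*(-2150 + (28 + 30)) = (19634 + 2*√1677)*(-2150 + 58) = (19634 + 2*√1677)*(-2092) = -41074328 - 4184*√1677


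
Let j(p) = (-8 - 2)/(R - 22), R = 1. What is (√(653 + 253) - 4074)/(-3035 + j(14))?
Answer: 85554/63725 - 21*√906/63725 ≈ 1.3326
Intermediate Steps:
j(p) = 10/21 (j(p) = (-8 - 2)/(1 - 22) = -10/(-21) = -10*(-1/21) = 10/21)
(√(653 + 253) - 4074)/(-3035 + j(14)) = (√(653 + 253) - 4074)/(-3035 + 10/21) = (√906 - 4074)/(-63725/21) = (-4074 + √906)*(-21/63725) = 85554/63725 - 21*√906/63725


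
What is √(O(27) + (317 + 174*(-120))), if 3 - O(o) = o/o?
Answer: I*√20561 ≈ 143.39*I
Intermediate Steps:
O(o) = 2 (O(o) = 3 - o/o = 3 - 1*1 = 3 - 1 = 2)
√(O(27) + (317 + 174*(-120))) = √(2 + (317 + 174*(-120))) = √(2 + (317 - 20880)) = √(2 - 20563) = √(-20561) = I*√20561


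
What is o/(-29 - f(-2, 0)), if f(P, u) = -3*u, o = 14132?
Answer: -14132/29 ≈ -487.31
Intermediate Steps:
o/(-29 - f(-2, 0)) = 14132/(-29 - (-3)*0) = 14132/(-29 - 1*0) = 14132/(-29 + 0) = 14132/(-29) = -1/29*14132 = -14132/29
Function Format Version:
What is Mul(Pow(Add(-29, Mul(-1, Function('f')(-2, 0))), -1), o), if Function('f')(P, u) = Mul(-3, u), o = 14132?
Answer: Rational(-14132, 29) ≈ -487.31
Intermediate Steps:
Mul(Pow(Add(-29, Mul(-1, Function('f')(-2, 0))), -1), o) = Mul(Pow(Add(-29, Mul(-1, Mul(-3, 0))), -1), 14132) = Mul(Pow(Add(-29, Mul(-1, 0)), -1), 14132) = Mul(Pow(Add(-29, 0), -1), 14132) = Mul(Pow(-29, -1), 14132) = Mul(Rational(-1, 29), 14132) = Rational(-14132, 29)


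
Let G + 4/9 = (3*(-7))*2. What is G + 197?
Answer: 1391/9 ≈ 154.56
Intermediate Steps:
G = -382/9 (G = -4/9 + (3*(-7))*2 = -4/9 - 21*2 = -4/9 - 42 = -382/9 ≈ -42.444)
G + 197 = -382/9 + 197 = 1391/9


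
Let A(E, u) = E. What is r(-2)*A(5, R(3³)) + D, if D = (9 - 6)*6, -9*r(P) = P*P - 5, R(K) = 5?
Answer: 167/9 ≈ 18.556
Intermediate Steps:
r(P) = 5/9 - P²/9 (r(P) = -(P*P - 5)/9 = -(P² - 5)/9 = -(-5 + P²)/9 = 5/9 - P²/9)
D = 18 (D = 3*6 = 18)
r(-2)*A(5, R(3³)) + D = (5/9 - ⅑*(-2)²)*5 + 18 = (5/9 - ⅑*4)*5 + 18 = (5/9 - 4/9)*5 + 18 = (⅑)*5 + 18 = 5/9 + 18 = 167/9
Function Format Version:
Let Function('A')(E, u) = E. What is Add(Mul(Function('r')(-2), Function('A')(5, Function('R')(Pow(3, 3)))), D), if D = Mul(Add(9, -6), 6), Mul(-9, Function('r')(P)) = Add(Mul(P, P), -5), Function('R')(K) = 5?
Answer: Rational(167, 9) ≈ 18.556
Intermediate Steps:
Function('r')(P) = Add(Rational(5, 9), Mul(Rational(-1, 9), Pow(P, 2))) (Function('r')(P) = Mul(Rational(-1, 9), Add(Mul(P, P), -5)) = Mul(Rational(-1, 9), Add(Pow(P, 2), -5)) = Mul(Rational(-1, 9), Add(-5, Pow(P, 2))) = Add(Rational(5, 9), Mul(Rational(-1, 9), Pow(P, 2))))
D = 18 (D = Mul(3, 6) = 18)
Add(Mul(Function('r')(-2), Function('A')(5, Function('R')(Pow(3, 3)))), D) = Add(Mul(Add(Rational(5, 9), Mul(Rational(-1, 9), Pow(-2, 2))), 5), 18) = Add(Mul(Add(Rational(5, 9), Mul(Rational(-1, 9), 4)), 5), 18) = Add(Mul(Add(Rational(5, 9), Rational(-4, 9)), 5), 18) = Add(Mul(Rational(1, 9), 5), 18) = Add(Rational(5, 9), 18) = Rational(167, 9)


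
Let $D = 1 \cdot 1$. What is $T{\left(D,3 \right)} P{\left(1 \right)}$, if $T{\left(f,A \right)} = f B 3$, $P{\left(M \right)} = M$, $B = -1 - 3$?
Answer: $-12$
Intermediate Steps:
$D = 1$
$B = -4$
$T{\left(f,A \right)} = - 12 f$ ($T{\left(f,A \right)} = f \left(-4\right) 3 = - 4 f 3 = - 12 f$)
$T{\left(D,3 \right)} P{\left(1 \right)} = \left(-12\right) 1 \cdot 1 = \left(-12\right) 1 = -12$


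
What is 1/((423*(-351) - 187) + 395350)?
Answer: 1/246690 ≈ 4.0537e-6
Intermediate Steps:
1/((423*(-351) - 187) + 395350) = 1/((-148473 - 187) + 395350) = 1/(-148660 + 395350) = 1/246690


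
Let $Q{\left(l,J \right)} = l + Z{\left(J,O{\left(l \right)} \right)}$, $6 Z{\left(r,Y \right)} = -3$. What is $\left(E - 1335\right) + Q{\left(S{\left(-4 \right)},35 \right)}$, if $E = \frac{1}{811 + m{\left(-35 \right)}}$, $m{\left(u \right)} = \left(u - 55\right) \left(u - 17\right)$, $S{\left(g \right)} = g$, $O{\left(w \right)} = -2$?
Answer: $- \frac{14710387}{10982} \approx -1339.5$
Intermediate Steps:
$Z{\left(r,Y \right)} = - \frac{1}{2}$ ($Z{\left(r,Y \right)} = \frac{1}{6} \left(-3\right) = - \frac{1}{2}$)
$m{\left(u \right)} = \left(-55 + u\right) \left(-17 + u\right)$
$E = \frac{1}{5491}$ ($E = \frac{1}{811 + \left(935 + \left(-35\right)^{2} - -2520\right)} = \frac{1}{811 + \left(935 + 1225 + 2520\right)} = \frac{1}{811 + 4680} = \frac{1}{5491} \approx 0.00018212$)
$Q{\left(l,J \right)} = - \frac{1}{2} + l$ ($Q{\left(l,J \right)} = l - \frac{1}{2} = - \frac{1}{2} + l$)
$\left(E - 1335\right) + Q{\left(S{\left(-4 \right)},35 \right)} = \left(\frac{1}{5491} - 1335\right) - \frac{9}{2} = - \frac{7330484}{5491} - \frac{9}{2} = - \frac{14710387}{10982}$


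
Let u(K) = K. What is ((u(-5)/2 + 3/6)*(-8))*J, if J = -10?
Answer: -160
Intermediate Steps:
((u(-5)/2 + 3/6)*(-8))*J = ((-5/2 + 3/6)*(-8))*(-10) = ((-5*½ + 3*(⅙))*(-8))*(-10) = ((-5/2 + ½)*(-8))*(-10) = -2*(-8)*(-10) = 16*(-10) = -160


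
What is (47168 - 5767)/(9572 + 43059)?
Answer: 41401/52631 ≈ 0.78663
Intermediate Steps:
(47168 - 5767)/(9572 + 43059) = 41401/52631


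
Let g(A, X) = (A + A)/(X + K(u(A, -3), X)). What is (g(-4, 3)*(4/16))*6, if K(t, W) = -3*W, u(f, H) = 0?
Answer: 2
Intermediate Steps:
g(A, X) = -A/X (g(A, X) = (A + A)/(X - 3*X) = (2*A)/((-2*X)) = (2*A)*(-1/(2*X)) = -A/X)
(g(-4, 3)*(4/16))*6 = ((-1*(-4)/3)*(4/16))*6 = ((-1*(-4)*⅓)*(4*(1/16)))*6 = ((4/3)*(¼))*6 = (⅓)*6 = 2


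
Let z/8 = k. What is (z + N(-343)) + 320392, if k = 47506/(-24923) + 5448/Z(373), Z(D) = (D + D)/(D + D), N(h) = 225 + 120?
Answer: 9079592235/24923 ≈ 3.6431e+5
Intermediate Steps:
N(h) = 345
Z(D) = 1 (Z(D) = (2*D)/((2*D)) = (2*D)*(1/(2*D)) = 1)
k = 135732998/24923 (k = 47506/(-24923) + 5448/1 = 47506*(-1/24923) + 5448*1 = -47506/24923 + 5448 = 135732998/24923 ≈ 5446.1)
z = 1085863984/24923 (z = 8*(135732998/24923) = 1085863984/24923 ≈ 43569.)
(z + N(-343)) + 320392 = (1085863984/24923 + 345) + 320392 = 1094462419/24923 + 320392 = 9079592235/24923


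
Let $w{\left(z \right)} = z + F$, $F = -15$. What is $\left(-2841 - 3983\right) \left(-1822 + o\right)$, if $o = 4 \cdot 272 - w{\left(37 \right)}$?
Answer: $5158944$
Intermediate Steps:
$w{\left(z \right)} = -15 + z$ ($w{\left(z \right)} = z - 15 = -15 + z$)
$o = 1066$ ($o = 4 \cdot 272 - \left(-15 + 37\right) = 1088 - 22 = 1066$)
$\left(-2841 - 3983\right) \left(-1822 + o\right) = \left(-2841 - 3983\right) \left(-1822 + 1066\right) = \left(-6824\right) \left(-756\right) = 5158944$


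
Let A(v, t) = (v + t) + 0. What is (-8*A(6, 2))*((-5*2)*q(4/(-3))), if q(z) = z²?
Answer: 10240/9 ≈ 1137.8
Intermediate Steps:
A(v, t) = t + v (A(v, t) = (t + v) + 0 = t + v)
(-8*A(6, 2))*((-5*2)*q(4/(-3))) = (-8*(2 + 6))*((-5*2)*(4/(-3))²) = (-8*8)*(-10*(4*(-⅓))²) = -(-640)*(-4/3)² = -(-640)*16/9 = -64*(-160/9) = 10240/9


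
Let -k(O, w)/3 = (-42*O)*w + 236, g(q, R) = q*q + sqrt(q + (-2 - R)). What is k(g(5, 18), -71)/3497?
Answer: -224358/3497 - 8946*I*sqrt(15)/3497 ≈ -64.157 - 9.9078*I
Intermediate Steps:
g(q, R) = q**2 + sqrt(-2 + q - R)
k(O, w) = -708 + 126*O*w (k(O, w) = -3*((-42*O)*w + 236) = -3*(-42*O*w + 236) = -3*(236 - 42*O*w) = -708 + 126*O*w)
k(g(5, 18), -71)/3497 = (-708 + 126*(5**2 + sqrt(-2 + 5 - 1*18))*(-71))/3497 = (-708 + 126*(25 + sqrt(-2 + 5 - 18))*(-71))*(1/3497) = (-708 + 126*(25 + sqrt(-15))*(-71))*(1/3497) = (-708 + 126*(25 + I*sqrt(15))*(-71))*(1/3497) = (-708 + (-223650 - 8946*I*sqrt(15)))*(1/3497) = (-224358 - 8946*I*sqrt(15))*(1/3497) = -224358/3497 - 8946*I*sqrt(15)/3497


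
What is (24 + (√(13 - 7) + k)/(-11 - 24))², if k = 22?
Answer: (818 - √6)²/1225 ≈ 542.96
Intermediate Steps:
(24 + (√(13 - 7) + k)/(-11 - 24))² = (24 + (√(13 - 7) + 22)/(-11 - 24))² = (24 + (√6 + 22)/(-35))² = (24 + (22 + √6)*(-1/35))² = (24 + (-22/35 - √6/35))² = (818/35 - √6/35)²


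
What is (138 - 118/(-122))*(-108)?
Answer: -915516/61 ≈ -15008.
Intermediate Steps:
(138 - 118/(-122))*(-108) = (138 - 118*(-1/122))*(-108) = (138 + 59/61)*(-108) = (8477/61)*(-108) = -915516/61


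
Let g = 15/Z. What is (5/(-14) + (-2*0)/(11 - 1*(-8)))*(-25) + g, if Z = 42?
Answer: 65/7 ≈ 9.2857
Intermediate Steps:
g = 5/14 (g = 15/42 = 15*(1/42) = 5/14 ≈ 0.35714)
(5/(-14) + (-2*0)/(11 - 1*(-8)))*(-25) + g = (5/(-14) + (-2*0)/(11 - 1*(-8)))*(-25) + 5/14 = (5*(-1/14) + 0/(11 + 8))*(-25) + 5/14 = (-5/14 + 0/19)*(-25) + 5/14 = (-5/14 + 0*(1/19))*(-25) + 5/14 = (-5/14 + 0)*(-25) + 5/14 = -5/14*(-25) + 5/14 = 125/14 + 5/14 = 65/7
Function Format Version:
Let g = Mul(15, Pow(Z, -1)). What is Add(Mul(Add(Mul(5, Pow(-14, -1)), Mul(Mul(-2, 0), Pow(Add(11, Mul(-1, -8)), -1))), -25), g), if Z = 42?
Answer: Rational(65, 7) ≈ 9.2857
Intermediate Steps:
g = Rational(5, 14) (g = Mul(15, Pow(42, -1)) = Mul(15, Rational(1, 42)) = Rational(5, 14) ≈ 0.35714)
Add(Mul(Add(Mul(5, Pow(-14, -1)), Mul(Mul(-2, 0), Pow(Add(11, Mul(-1, -8)), -1))), -25), g) = Add(Mul(Add(Mul(5, Pow(-14, -1)), Mul(Mul(-2, 0), Pow(Add(11, Mul(-1, -8)), -1))), -25), Rational(5, 14)) = Add(Mul(Add(Mul(5, Rational(-1, 14)), Mul(0, Pow(Add(11, 8), -1))), -25), Rational(5, 14)) = Add(Mul(Add(Rational(-5, 14), Mul(0, Pow(19, -1))), -25), Rational(5, 14)) = Add(Mul(Add(Rational(-5, 14), Mul(0, Rational(1, 19))), -25), Rational(5, 14)) = Add(Mul(Add(Rational(-5, 14), 0), -25), Rational(5, 14)) = Add(Mul(Rational(-5, 14), -25), Rational(5, 14)) = Add(Rational(125, 14), Rational(5, 14)) = Rational(65, 7)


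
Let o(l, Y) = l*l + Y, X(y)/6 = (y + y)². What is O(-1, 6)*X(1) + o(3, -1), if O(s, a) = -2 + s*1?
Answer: -64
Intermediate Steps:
X(y) = 24*y² (X(y) = 6*(y + y)² = 6*(2*y)² = 6*(4*y²) = 24*y²)
O(s, a) = -2 + s
o(l, Y) = Y + l² (o(l, Y) = l² + Y = Y + l²)
O(-1, 6)*X(1) + o(3, -1) = (-2 - 1)*(24*1²) + (-1 + 3²) = -72 + (-1 + 9) = -3*24 + 8 = -72 + 8 = -64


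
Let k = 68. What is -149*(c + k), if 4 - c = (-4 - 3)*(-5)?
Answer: -5513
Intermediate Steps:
c = -31 (c = 4 - (-4 - 3)*(-5) = 4 - (-7)*(-5) = 4 - 1*35 = 4 - 35 = -31)
-149*(c + k) = -149*(-31 + 68) = -149*37 = -5513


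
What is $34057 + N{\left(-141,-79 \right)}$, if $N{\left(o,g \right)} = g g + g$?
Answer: $40219$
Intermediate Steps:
$N{\left(o,g \right)} = g + g^{2}$ ($N{\left(o,g \right)} = g^{2} + g = g + g^{2}$)
$34057 + N{\left(-141,-79 \right)} = 34057 - 79 \left(1 - 79\right) = 34057 - -6162 = 34057 + 6162 = 40219$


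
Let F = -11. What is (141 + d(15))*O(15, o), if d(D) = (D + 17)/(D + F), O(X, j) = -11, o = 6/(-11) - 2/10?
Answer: -1639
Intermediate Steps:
o = -41/55 (o = 6*(-1/11) - 2*⅒ = -6/11 - ⅕ = -41/55 ≈ -0.74545)
d(D) = (17 + D)/(-11 + D) (d(D) = (D + 17)/(D - 11) = (17 + D)/(-11 + D))
(141 + d(15))*O(15, o) = (141 + (17 + 15)/(-11 + 15))*(-11) = (141 + 32/4)*(-11) = (141 + (¼)*32)*(-11) = (141 + 8)*(-11) = 149*(-11) = -1639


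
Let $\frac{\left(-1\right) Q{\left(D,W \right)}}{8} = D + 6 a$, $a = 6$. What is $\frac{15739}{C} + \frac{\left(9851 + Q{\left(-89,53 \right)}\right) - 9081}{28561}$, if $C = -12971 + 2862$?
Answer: $- \frac{437451433}{288723149} \approx -1.5151$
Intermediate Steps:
$Q{\left(D,W \right)} = -288 - 8 D$ ($Q{\left(D,W \right)} = - 8 \left(D + 6 \cdot 6\right) = - 8 \left(D + 36\right) = - 8 \left(36 + D\right) = -288 - 8 D$)
$C = -10109$
$\frac{15739}{C} + \frac{\left(9851 + Q{\left(-89,53 \right)}\right) - 9081}{28561} = \frac{15739}{-10109} + \frac{\left(9851 - -424\right) - 9081}{28561} = 15739 \left(- \frac{1}{10109}\right) + \left(\left(9851 + \left(-288 + 712\right)\right) - 9081\right) \frac{1}{28561} = - \frac{15739}{10109} + \left(\left(9851 + 424\right) - 9081\right) \frac{1}{28561} = - \frac{15739}{10109} + \left(10275 - 9081\right) \frac{1}{28561} = - \frac{15739}{10109} + 1194 \cdot \frac{1}{28561} = - \frac{15739}{10109} + \frac{1194}{28561} = - \frac{437451433}{288723149}$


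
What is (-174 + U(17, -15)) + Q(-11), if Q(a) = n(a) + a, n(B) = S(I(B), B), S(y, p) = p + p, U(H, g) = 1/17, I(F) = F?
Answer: -3518/17 ≈ -206.94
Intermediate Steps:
U(H, g) = 1/17
S(y, p) = 2*p
n(B) = 2*B
Q(a) = 3*a (Q(a) = 2*a + a = 3*a)
(-174 + U(17, -15)) + Q(-11) = (-174 + 1/17) + 3*(-11) = -2957/17 - 33 = -3518/17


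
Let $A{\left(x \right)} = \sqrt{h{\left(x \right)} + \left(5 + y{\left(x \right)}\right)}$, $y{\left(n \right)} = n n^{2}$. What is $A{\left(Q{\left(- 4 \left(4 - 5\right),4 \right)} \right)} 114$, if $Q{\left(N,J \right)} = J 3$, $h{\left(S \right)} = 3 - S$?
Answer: $228 \sqrt{431} \approx 4733.4$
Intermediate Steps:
$y{\left(n \right)} = n^{3}$
$Q{\left(N,J \right)} = 3 J$
$A{\left(x \right)} = \sqrt{8 + x^{3} - x}$ ($A{\left(x \right)} = \sqrt{\left(3 - x\right) + \left(5 + x^{3}\right)} = \sqrt{8 + x^{3} - x}$)
$A{\left(Q{\left(- 4 \left(4 - 5\right),4 \right)} \right)} 114 = \sqrt{8 + \left(3 \cdot 4\right)^{3} - 3 \cdot 4} \cdot 114 = \sqrt{8 + 12^{3} - 12} \cdot 114 = \sqrt{8 + 1728 - 12} \cdot 114 = \sqrt{1724} \cdot 114 = 2 \sqrt{431} \cdot 114 = 228 \sqrt{431}$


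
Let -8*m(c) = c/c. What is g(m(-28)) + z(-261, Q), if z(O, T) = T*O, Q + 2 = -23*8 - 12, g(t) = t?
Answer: 413423/8 ≈ 51678.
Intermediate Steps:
m(c) = -⅛ (m(c) = -c/(8*c) = -⅛*1 = -⅛)
Q = -198 (Q = -2 + (-23*8 - 12) = -2 + (-184 - 12) = -2 - 196 = -198)
z(O, T) = O*T
g(m(-28)) + z(-261, Q) = -⅛ - 261*(-198) = -⅛ + 51678 = 413423/8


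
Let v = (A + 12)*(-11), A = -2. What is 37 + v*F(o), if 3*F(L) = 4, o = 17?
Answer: -329/3 ≈ -109.67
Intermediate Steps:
F(L) = 4/3 (F(L) = (⅓)*4 = 4/3)
v = -110 (v = (-2 + 12)*(-11) = 10*(-11) = -110)
37 + v*F(o) = 37 - 110*4/3 = 37 - 440/3 = -329/3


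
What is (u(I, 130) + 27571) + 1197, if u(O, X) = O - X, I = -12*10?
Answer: 28518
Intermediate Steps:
I = -120
(u(I, 130) + 27571) + 1197 = ((-120 - 1*130) + 27571) + 1197 = ((-120 - 130) + 27571) + 1197 = (-250 + 27571) + 1197 = 27321 + 1197 = 28518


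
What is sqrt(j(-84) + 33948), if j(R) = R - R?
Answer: 6*sqrt(943) ≈ 184.25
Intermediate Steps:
j(R) = 0
sqrt(j(-84) + 33948) = sqrt(0 + 33948) = sqrt(33948) = 6*sqrt(943)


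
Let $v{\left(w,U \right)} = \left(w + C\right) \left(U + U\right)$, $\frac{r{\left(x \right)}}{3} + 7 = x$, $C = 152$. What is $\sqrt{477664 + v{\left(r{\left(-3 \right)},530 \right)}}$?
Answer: $2 \sqrt{151746} \approx 779.09$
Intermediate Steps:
$r{\left(x \right)} = -21 + 3 x$
$v{\left(w,U \right)} = 2 U \left(152 + w\right)$ ($v{\left(w,U \right)} = \left(w + 152\right) \left(U + U\right) = \left(152 + w\right) 2 U = 2 U \left(152 + w\right)$)
$\sqrt{477664 + v{\left(r{\left(-3 \right)},530 \right)}} = \sqrt{477664 + 2 \cdot 530 \left(152 + \left(-21 + 3 \left(-3\right)\right)\right)} = \sqrt{477664 + 2 \cdot 530 \left(152 - 30\right)} = \sqrt{477664 + 2 \cdot 530 \cdot 122} = \sqrt{477664 + 129320} = \sqrt{606984} = 2 \sqrt{151746}$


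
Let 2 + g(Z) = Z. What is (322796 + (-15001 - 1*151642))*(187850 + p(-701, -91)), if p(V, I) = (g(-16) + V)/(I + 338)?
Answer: 7245222965343/247 ≈ 2.9333e+10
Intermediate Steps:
g(Z) = -2 + Z
p(V, I) = (-18 + V)/(338 + I) (p(V, I) = ((-2 - 16) + V)/(I + 338) = (-18 + V)/(338 + I))
(322796 + (-15001 - 1*151642))*(187850 + p(-701, -91)) = (322796 + (-15001 - 1*151642))*(187850 + (-18 - 701)/(338 - 91)) = (322796 + (-15001 - 151642))*(187850 - 719/247) = (322796 - 166643)*(187850 + (1/247)*(-719)) = 156153*(187850 - 719/247) = 156153*(46398231/247) = 7245222965343/247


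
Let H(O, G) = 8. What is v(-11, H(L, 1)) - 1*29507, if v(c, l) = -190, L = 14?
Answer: -29697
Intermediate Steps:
v(-11, H(L, 1)) - 1*29507 = -190 - 1*29507 = -190 - 29507 = -29697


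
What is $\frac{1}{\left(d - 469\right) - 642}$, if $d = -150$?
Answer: $- \frac{1}{1261} \approx -0.00079302$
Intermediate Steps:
$\frac{1}{\left(d - 469\right) - 642} = \frac{1}{\left(-150 - 469\right) - 642} = \frac{1}{-619 - 642} = \frac{1}{-1261} = - \frac{1}{1261}$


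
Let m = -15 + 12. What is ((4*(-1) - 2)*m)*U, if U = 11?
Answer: 198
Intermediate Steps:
m = -3
((4*(-1) - 2)*m)*U = ((4*(-1) - 2)*(-3))*11 = ((-4 - 2)*(-3))*11 = -6*(-3)*11 = 18*11 = 198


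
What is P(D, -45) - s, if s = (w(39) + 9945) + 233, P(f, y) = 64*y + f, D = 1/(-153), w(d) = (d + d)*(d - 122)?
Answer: -1007353/153 ≈ -6584.0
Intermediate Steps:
w(d) = 2*d*(-122 + d) (w(d) = (2*d)*(-122 + d) = 2*d*(-122 + d))
D = -1/153 ≈ -0.0065359
P(f, y) = f + 64*y
s = 3704 (s = (2*39*(-122 + 39) + 9945) + 233 = (2*39*(-83) + 9945) + 233 = (-6474 + 9945) + 233 = 3471 + 233 = 3704)
P(D, -45) - s = (-1/153 + 64*(-45)) - 1*3704 = (-1/153 - 2880) - 3704 = -440641/153 - 3704 = -1007353/153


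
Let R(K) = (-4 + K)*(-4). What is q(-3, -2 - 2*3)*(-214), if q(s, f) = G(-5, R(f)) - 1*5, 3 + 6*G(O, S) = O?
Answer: 4066/3 ≈ 1355.3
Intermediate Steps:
R(K) = 16 - 4*K
G(O, S) = -½ + O/6
q(s, f) = -19/3 (q(s, f) = (-½ + (⅙)*(-5)) - 1*5 = (-½ - ⅚) - 5 = -4/3 - 5 = -19/3)
q(-3, -2 - 2*3)*(-214) = -19/3*(-214) = 4066/3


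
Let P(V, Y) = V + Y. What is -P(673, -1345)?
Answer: 672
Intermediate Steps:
-P(673, -1345) = -(673 - 1345) = -1*(-672) = 672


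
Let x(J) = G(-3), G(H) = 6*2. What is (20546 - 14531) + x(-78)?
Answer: 6027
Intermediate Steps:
G(H) = 12
x(J) = 12
(20546 - 14531) + x(-78) = (20546 - 14531) + 12 = 6015 + 12 = 6027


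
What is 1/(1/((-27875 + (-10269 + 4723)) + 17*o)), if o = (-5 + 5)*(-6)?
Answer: -33421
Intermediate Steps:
o = 0 (o = 0*(-6) = 0)
1/(1/((-27875 + (-10269 + 4723)) + 17*o)) = 1/(1/((-27875 + (-10269 + 4723)) + 17*0)) = 1/(1/((-27875 - 5546) + 0)) = 1/(1/(-33421 + 0)) = 1/(1/(-33421)) = 1/(-1/33421) = -33421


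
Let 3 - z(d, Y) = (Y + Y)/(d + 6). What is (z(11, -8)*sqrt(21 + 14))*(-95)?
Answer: -6365*sqrt(35)/17 ≈ -2215.1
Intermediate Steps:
z(d, Y) = 3 - 2*Y/(6 + d) (z(d, Y) = 3 - (Y + Y)/(d + 6) = 3 - 2*Y/(6 + d))
(z(11, -8)*sqrt(21 + 14))*(-95) = (((18 - 2*(-8) + 3*11)/(6 + 11))*sqrt(21 + 14))*(-95) = (((18 + 16 + 33)/17)*sqrt(35))*(-95) = (((1/17)*67)*sqrt(35))*(-95) = (67*sqrt(35)/17)*(-95) = -6365*sqrt(35)/17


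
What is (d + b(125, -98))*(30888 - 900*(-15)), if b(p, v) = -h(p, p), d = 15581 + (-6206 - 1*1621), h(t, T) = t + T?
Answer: 333087552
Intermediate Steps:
h(t, T) = T + t
d = 7754 (d = 15581 + (-6206 - 1621) = 15581 - 7827 = 7754)
b(p, v) = -2*p (b(p, v) = -(p + p) = -2*p)
(d + b(125, -98))*(30888 - 900*(-15)) = (7754 - 2*125)*(30888 - 900*(-15)) = (7754 - 250)*(30888 + 13500) = 7504*44388 = 333087552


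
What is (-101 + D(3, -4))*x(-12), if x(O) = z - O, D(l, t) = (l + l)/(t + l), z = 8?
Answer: -2140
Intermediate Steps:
D(l, t) = 2*l/(l + t) (D(l, t) = (2*l)/(l + t) = 2*l/(l + t))
x(O) = 8 - O
(-101 + D(3, -4))*x(-12) = (-101 + 2*3/(3 - 4))*(8 - 1*(-12)) = (-101 + 2*3/(-1))*(8 + 12) = (-101 + 2*3*(-1))*20 = (-101 - 6)*20 = -107*20 = -2140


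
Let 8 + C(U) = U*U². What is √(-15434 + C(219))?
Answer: √10488017 ≈ 3238.5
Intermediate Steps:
C(U) = -8 + U³ (C(U) = -8 + U*U² = -8 + U³)
√(-15434 + C(219)) = √(-15434 + (-8 + 219³)) = √(-15434 + (-8 + 10503459)) = √(-15434 + 10503451) = √10488017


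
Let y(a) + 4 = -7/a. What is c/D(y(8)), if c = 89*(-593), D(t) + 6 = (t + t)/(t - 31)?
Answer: 15146999/1644 ≈ 9213.5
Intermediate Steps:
y(a) = -4 - 7/a
D(t) = -6 + 2*t/(-31 + t) (D(t) = -6 + (t + t)/(t - 31) = -6 + (2*t)/(-31 + t) = -6 + 2*t/(-31 + t))
c = -52777
c/D(y(8)) = -52777*(-31 + (-4 - 7/8))/(2*(93 - 2*(-4 - 7/8))) = -52777*(-31 - 39/8)/(2*(93 - 2*(-39/8))) = -52777*(-287/(16*(93 + 39/4))) = -52777/(2*(-8/287)*(411/4)) = -52777/(-1644/287) = -52777*(-287/1644) = 15146999/1644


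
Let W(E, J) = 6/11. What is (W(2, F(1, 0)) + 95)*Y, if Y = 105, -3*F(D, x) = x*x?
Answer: 110355/11 ≈ 10032.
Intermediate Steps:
F(D, x) = -x**2/3 (F(D, x) = -x*x/3 = -x**2/3)
W(E, J) = 6/11 (W(E, J) = 6*(1/11) = 6/11)
(W(2, F(1, 0)) + 95)*Y = (6/11 + 95)*105 = (1051/11)*105 = 110355/11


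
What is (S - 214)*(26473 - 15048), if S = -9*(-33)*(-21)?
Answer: -73702675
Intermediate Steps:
S = -6237 (S = 297*(-21) = -6237)
(S - 214)*(26473 - 15048) = (-6237 - 214)*(26473 - 15048) = -6451*11425 = -73702675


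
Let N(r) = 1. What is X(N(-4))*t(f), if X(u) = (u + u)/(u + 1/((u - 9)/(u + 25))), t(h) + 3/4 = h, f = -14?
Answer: 118/9 ≈ 13.111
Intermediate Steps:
t(h) = -¾ + h
X(u) = 2*u/(u + (25 + u)/(-9 + u)) (X(u) = (2*u)/(u + 1/((-9 + u)/(25 + u))) = (2*u)/(u + (25 + u)/(-9 + u)) = 2*u/(u + (25 + u)/(-9 + u)))
X(N(-4))*t(f) = (2*1*(-9 + 1)/(25 + 1² - 8*1))*(-¾ - 14) = (2*1*(-8)/(25 + 1 - 8))*(-59/4) = (2*1*(-8)/18)*(-59/4) = (2*1*(1/18)*(-8))*(-59/4) = -8/9*(-59/4) = 118/9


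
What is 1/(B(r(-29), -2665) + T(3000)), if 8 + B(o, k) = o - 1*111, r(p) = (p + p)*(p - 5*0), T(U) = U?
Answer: 1/4563 ≈ 0.00021915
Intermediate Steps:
r(p) = 2*p² (r(p) = (2*p)*(p + 0) = (2*p)*p = 2*p²)
B(o, k) = -119 + o (B(o, k) = -8 + (o - 1*111) = -8 + (o - 111) = -8 + (-111 + o) = -119 + o)
1/(B(r(-29), -2665) + T(3000)) = 1/((-119 + 2*(-29)²) + 3000) = 1/((-119 + 2*841) + 3000) = 1/((-119 + 1682) + 3000) = 1/(1563 + 3000) = 1/4563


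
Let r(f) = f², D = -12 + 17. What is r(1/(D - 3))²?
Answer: 1/16 ≈ 0.062500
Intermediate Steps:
D = 5
r(1/(D - 3))² = ((1/(5 - 3))²)² = ((1/2)²)² = ((½)²)² = (¼)² = 1/16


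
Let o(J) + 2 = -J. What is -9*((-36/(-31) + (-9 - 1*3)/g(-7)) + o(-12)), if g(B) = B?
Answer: -25146/217 ≈ -115.88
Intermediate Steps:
o(J) = -2 - J
-9*((-36/(-31) + (-9 - 1*3)/g(-7)) + o(-12)) = -9*((-36/(-31) + (-9 - 1*3)/(-7)) + (-2 - 1*(-12))) = -9*((-36*(-1/31) + (-9 - 3)*(-⅐)) + (-2 + 12)) = -9*((36/31 - 12*(-⅐)) + 10) = -9*((36/31 + 12/7) + 10) = -9*(624/217 + 10) = -9*2794/217 = -25146/217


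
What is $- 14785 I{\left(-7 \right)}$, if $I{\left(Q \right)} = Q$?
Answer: $103495$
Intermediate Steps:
$- 14785 I{\left(-7 \right)} = \left(-14785\right) \left(-7\right) = 103495$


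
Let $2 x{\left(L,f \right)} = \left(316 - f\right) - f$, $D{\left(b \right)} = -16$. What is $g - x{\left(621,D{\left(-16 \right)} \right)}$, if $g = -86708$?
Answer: $-86882$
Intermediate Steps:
$x{\left(L,f \right)} = 158 - f$ ($x{\left(L,f \right)} = \frac{\left(316 - f\right) - f}{2} = \frac{316 - 2 f}{2} = 158 - f$)
$g - x{\left(621,D{\left(-16 \right)} \right)} = -86708 - \left(158 - -16\right) = -86708 - \left(158 + 16\right) = -86708 - 174 = -86882$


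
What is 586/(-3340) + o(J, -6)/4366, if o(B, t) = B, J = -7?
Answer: -322732/1822805 ≈ -0.17705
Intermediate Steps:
586/(-3340) + o(J, -6)/4366 = 586/(-3340) - 7/4366 = 586*(-1/3340) - 7*1/4366 = -293/1670 - 7/4366 = -322732/1822805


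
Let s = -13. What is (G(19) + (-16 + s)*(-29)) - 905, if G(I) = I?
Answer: -45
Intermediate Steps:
(G(19) + (-16 + s)*(-29)) - 905 = (19 + (-16 - 13)*(-29)) - 905 = (19 - 29*(-29)) - 905 = (19 + 841) - 905 = 860 - 905 = -45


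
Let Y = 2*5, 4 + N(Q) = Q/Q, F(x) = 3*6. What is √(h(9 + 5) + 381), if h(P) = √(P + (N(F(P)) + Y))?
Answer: √(381 + √21) ≈ 19.636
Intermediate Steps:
F(x) = 18
N(Q) = -3 (N(Q) = -4 + Q/Q = -4 + 1 = -3)
Y = 10
h(P) = √(7 + P) (h(P) = √(P + (-3 + 10)) = √(P + 7) = √(7 + P))
√(h(9 + 5) + 381) = √(√(7 + (9 + 5)) + 381) = √(√(7 + 14) + 381) = √(√21 + 381) = √(381 + √21)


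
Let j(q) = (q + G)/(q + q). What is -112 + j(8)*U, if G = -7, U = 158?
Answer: -817/8 ≈ -102.13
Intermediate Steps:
j(q) = (-7 + q)/(2*q) (j(q) = (q - 7)/(q + q) = (-7 + q)/((2*q)) = (-7 + q)*(1/(2*q)) = (-7 + q)/(2*q))
-112 + j(8)*U = -112 + ((1/2)*(-7 + 8)/8)*158 = -112 + ((1/2)*(1/8)*1)*158 = -112 + (1/16)*158 = -112 + 79/8 = -817/8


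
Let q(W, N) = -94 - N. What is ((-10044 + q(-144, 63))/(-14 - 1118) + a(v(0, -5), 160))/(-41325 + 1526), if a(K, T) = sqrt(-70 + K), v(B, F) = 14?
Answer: -10201/45052468 - 2*I*sqrt(14)/39799 ≈ -0.00022642 - 0.00018803*I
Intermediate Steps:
((-10044 + q(-144, 63))/(-14 - 1118) + a(v(0, -5), 160))/(-41325 + 1526) = ((-10044 + (-94 - 1*63))/(-14 - 1118) + sqrt(-70 + 14))/(-41325 + 1526) = ((-10044 + (-94 - 63))/(-1132) + sqrt(-56))/(-39799) = ((-10044 - 157)*(-1/1132) + 2*I*sqrt(14))*(-1/39799) = (-10201*(-1/1132) + 2*I*sqrt(14))*(-1/39799) = (10201/1132 + 2*I*sqrt(14))*(-1/39799) = -10201/45052468 - 2*I*sqrt(14)/39799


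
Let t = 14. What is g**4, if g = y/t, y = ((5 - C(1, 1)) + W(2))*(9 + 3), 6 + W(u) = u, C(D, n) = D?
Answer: 0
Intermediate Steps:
W(u) = -6 + u
y = 0 (y = ((5 - 1*1) + (-6 + 2))*(9 + 3) = ((5 - 1) - 4)*12 = (4 - 4)*12 = 0*12 = 0)
g = 0 (g = 0/14 = 0*(1/14) = 0)
g**4 = 0**4 = 0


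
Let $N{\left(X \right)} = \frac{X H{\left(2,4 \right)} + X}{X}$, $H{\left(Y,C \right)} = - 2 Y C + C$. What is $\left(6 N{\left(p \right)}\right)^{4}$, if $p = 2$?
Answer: $18974736$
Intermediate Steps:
$H{\left(Y,C \right)} = C - 2 C Y$ ($H{\left(Y,C \right)} = - 2 C Y + C = C - 2 C Y$)
$N{\left(X \right)} = -11$ ($N{\left(X \right)} = \frac{X 4 \left(1 - 4\right) + X}{X} = \frac{X 4 \left(-3\right) + X}{X} = \frac{X \left(-12\right) + X}{X} = \frac{- 12 X + X}{X} = \frac{\left(-11\right) X}{X} = -11$)
$\left(6 N{\left(p \right)}\right)^{4} = \left(6 \left(-11\right)\right)^{4} = \left(-66\right)^{4} = 18974736$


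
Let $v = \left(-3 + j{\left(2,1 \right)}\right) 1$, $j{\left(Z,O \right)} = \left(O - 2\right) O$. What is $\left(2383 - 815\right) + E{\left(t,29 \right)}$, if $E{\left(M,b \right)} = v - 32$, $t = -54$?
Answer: $1532$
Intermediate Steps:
$j{\left(Z,O \right)} = O \left(-2 + O\right)$ ($j{\left(Z,O \right)} = \left(-2 + O\right) O = O \left(-2 + O\right)$)
$v = -4$ ($v = \left(-3 + 1 \left(-2 + 1\right)\right) 1 = \left(-3 + 1 \left(-1\right)\right) 1 = \left(-3 - 1\right) 1 = \left(-4\right) 1 = -4$)
$E{\left(M,b \right)} = -36$ ($E{\left(M,b \right)} = -4 - 32 = -36$)
$\left(2383 - 815\right) + E{\left(t,29 \right)} = \left(2383 - 815\right) - 36 = 1568 - 36 = 1532$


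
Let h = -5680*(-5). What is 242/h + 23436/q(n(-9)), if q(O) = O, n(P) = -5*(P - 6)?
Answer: 4437337/14200 ≈ 312.49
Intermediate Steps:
n(P) = 30 - 5*P (n(P) = -5*(-6 + P) = 30 - 5*P)
h = 28400
242/h + 23436/q(n(-9)) = 242/28400 + 23436/(30 - 5*(-9)) = 242*(1/28400) + 23436/(30 + 45) = 121/14200 + 23436/75 = 121/14200 + 23436*(1/75) = 121/14200 + 7812/25 = 4437337/14200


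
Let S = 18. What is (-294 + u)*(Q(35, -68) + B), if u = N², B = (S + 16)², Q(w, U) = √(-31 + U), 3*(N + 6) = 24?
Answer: -335240 - 870*I*√11 ≈ -3.3524e+5 - 2885.5*I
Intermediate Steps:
N = 2 (N = -6 + (⅓)*24 = -6 + 8 = 2)
B = 1156 (B = (18 + 16)² = 34² = 1156)
u = 4 (u = 2² = 4)
(-294 + u)*(Q(35, -68) + B) = (-294 + 4)*(√(-31 - 68) + 1156) = -290*(√(-99) + 1156) = -290*(3*I*√11 + 1156) = -290*(1156 + 3*I*√11) = -335240 - 870*I*√11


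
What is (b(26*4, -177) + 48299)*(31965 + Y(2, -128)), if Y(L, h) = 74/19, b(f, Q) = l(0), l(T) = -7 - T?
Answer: 29332995428/19 ≈ 1.5438e+9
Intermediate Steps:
b(f, Q) = -7 (b(f, Q) = -7 - 1*0 = -7 + 0 = -7)
Y(L, h) = 74/19 (Y(L, h) = 74*(1/19) = 74/19)
(b(26*4, -177) + 48299)*(31965 + Y(2, -128)) = (-7 + 48299)*(31965 + 74/19) = 48292*(607409/19) = 29332995428/19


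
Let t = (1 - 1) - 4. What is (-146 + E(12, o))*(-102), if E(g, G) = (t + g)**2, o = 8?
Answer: 8364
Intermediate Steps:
t = -4 (t = 0 - 4 = -4)
E(g, G) = (-4 + g)**2
(-146 + E(12, o))*(-102) = (-146 + (-4 + 12)**2)*(-102) = (-146 + 8**2)*(-102) = (-146 + 64)*(-102) = -82*(-102) = 8364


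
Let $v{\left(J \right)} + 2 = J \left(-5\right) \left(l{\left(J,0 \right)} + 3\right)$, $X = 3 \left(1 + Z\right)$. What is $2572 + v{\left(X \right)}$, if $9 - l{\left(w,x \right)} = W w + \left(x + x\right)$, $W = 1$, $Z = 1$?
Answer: $2390$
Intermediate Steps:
$l{\left(w,x \right)} = 9 - w - 2 x$ ($l{\left(w,x \right)} = 9 - \left(1 w + \left(x + x\right)\right) = 9 - \left(w + 2 x\right) = 9 - w - 2 x$)
$X = 6$ ($X = 3 \left(1 + 1\right) = 3 \cdot 2 = 6$)
$v{\left(J \right)} = -2 - 5 J \left(12 - J\right)$ ($v{\left(J \right)} = -2 + J \left(-5\right) \left(\left(9 - J - 0\right) + 3\right) = -2 + - 5 J \left(\left(9 - J + 0\right) + 3\right) = -2 + - 5 J \left(\left(9 - J\right) + 3\right) = -2 + - 5 J \left(12 - J\right) = -2 - 5 J \left(12 - J\right)$)
$2572 + v{\left(X \right)} = 2572 - \left(362 - 180\right) = 2572 - 182 = 2390$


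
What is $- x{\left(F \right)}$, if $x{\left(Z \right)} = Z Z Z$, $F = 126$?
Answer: $-2000376$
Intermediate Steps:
$x{\left(Z \right)} = Z^{3}$ ($x{\left(Z \right)} = Z^{2} Z = Z^{3}$)
$- x{\left(F \right)} = - 126^{3} = \left(-1\right) 2000376 = -2000376$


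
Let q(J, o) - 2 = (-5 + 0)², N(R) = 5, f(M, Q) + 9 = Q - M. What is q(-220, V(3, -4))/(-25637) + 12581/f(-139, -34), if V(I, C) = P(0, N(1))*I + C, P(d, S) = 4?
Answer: 322536505/2461152 ≈ 131.05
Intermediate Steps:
f(M, Q) = -9 + Q - M (f(M, Q) = -9 + (Q - M) = -9 + Q - M)
V(I, C) = C + 4*I (V(I, C) = 4*I + C = C + 4*I)
q(J, o) = 27 (q(J, o) = 2 + (-5 + 0)² = 2 + (-5)² = 2 + 25 = 27)
q(-220, V(3, -4))/(-25637) + 12581/f(-139, -34) = 27/(-25637) + 12581/(-9 - 34 - 1*(-139)) = 27*(-1/25637) + 12581/(-9 - 34 + 139) = -27/25637 + 12581/96 = 322536505/2461152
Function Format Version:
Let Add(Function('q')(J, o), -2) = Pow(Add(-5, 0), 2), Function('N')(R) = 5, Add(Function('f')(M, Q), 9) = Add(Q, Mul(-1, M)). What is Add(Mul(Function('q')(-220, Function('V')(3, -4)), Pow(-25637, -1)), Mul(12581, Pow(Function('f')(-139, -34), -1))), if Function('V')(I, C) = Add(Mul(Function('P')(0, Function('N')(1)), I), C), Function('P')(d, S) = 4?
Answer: Rational(322536505, 2461152) ≈ 131.05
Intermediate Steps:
Function('f')(M, Q) = Add(-9, Q, Mul(-1, M)) (Function('f')(M, Q) = Add(-9, Add(Q, Mul(-1, M))) = Add(-9, Q, Mul(-1, M)))
Function('V')(I, C) = Add(C, Mul(4, I)) (Function('V')(I, C) = Add(Mul(4, I), C) = Add(C, Mul(4, I)))
Function('q')(J, o) = 27 (Function('q')(J, o) = Add(2, Pow(Add(-5, 0), 2)) = Add(2, Pow(-5, 2)) = Add(2, 25) = 27)
Add(Mul(Function('q')(-220, Function('V')(3, -4)), Pow(-25637, -1)), Mul(12581, Pow(Function('f')(-139, -34), -1))) = Add(Mul(27, Pow(-25637, -1)), Mul(12581, Pow(Add(-9, -34, Mul(-1, -139)), -1))) = Add(Mul(27, Rational(-1, 25637)), Mul(12581, Pow(Add(-9, -34, 139), -1))) = Add(Rational(-27, 25637), Mul(12581, Pow(96, -1))) = Add(Rational(-27, 25637), Mul(12581, Rational(1, 96))) = Add(Rational(-27, 25637), Rational(12581, 96)) = Rational(322536505, 2461152)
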